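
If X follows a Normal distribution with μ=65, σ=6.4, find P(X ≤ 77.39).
0.973562

We have X ~ Normal(μ=65, σ=6.4).

The CDF gives us P(X ≤ k).

Using the CDF:
P(X ≤ 77.39) = 0.973562

This means there's approximately a 97.4% chance that X is at most 77.39.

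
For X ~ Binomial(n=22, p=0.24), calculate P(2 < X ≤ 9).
0.903589

We have X ~ Binomial(n=22, p=0.24).

To find P(2 < X ≤ 9), we use:
P(2 < X ≤ 9) = P(X ≤ 9) - P(X ≤ 2)
                 = F(9) - F(2)
                 = 0.977554 - 0.073965
                 = 0.903589

So there's approximately a 90.4% chance that X falls in this range.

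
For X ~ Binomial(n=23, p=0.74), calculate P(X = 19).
0.132582

We have X ~ Binomial(n=23, p=0.74).

For a Binomial distribution, the PMF gives us the probability of each outcome.

Using the PMF formula:
P(X = 19) = 0.132582

Rounded to 4 decimal places: 0.1326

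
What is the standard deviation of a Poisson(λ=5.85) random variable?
2.4187

We have X ~ Poisson(λ=5.85).

For a Poisson distribution with λ=5.85:
σ = √Var(X) = 2.4187

The standard deviation is the square root of the variance.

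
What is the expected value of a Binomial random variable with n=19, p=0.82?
15.5800

We have X ~ Binomial(n=19, p=0.82).

For a Binomial distribution with n=19, p=0.82:
E[X] = 15.5800

This is the expected (average) value of X.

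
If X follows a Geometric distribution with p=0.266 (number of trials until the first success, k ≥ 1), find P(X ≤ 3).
0.604553

We have X ~ Geometric(p=0.266) (number of trials until the first success, k ≥ 1).

The CDF gives us P(X ≤ k).

Using the CDF:
P(X ≤ 3) = 0.604553

This means there's approximately a 60.5% chance that X is at most 3.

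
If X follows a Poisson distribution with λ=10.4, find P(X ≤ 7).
0.186327

We have X ~ Poisson(λ=10.4).

The CDF gives us P(X ≤ k).

Using the CDF:
P(X ≤ 7) = 0.186327

This means there's approximately a 18.6% chance that X is at most 7.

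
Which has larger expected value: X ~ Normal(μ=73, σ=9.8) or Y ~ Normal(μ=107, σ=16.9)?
Y has larger mean (107.0000 > 73.0000)

Compute the expected value for each distribution:

X ~ Normal(μ=73, σ=9.8):
E[X] = 73.0000

Y ~ Normal(μ=107, σ=16.9):
E[Y] = 107.0000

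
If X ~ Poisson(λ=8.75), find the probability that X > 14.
0.033921

We have X ~ Poisson(λ=8.75).

P(X > 14) = 1 - P(X ≤ 14)
                = 1 - F(14)
                = 1 - 0.966079
                = 0.033921

So there's approximately a 3.4% chance that X exceeds 14.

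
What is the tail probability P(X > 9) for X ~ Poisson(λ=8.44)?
0.339249

We have X ~ Poisson(λ=8.44).

P(X > 9) = 1 - P(X ≤ 9)
                = 1 - F(9)
                = 1 - 0.660751
                = 0.339249

So there's approximately a 33.9% chance that X exceeds 9.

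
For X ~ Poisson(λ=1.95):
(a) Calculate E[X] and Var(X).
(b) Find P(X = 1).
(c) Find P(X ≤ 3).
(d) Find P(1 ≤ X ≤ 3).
(a) E[X] = 1.9500, Var(X) = 1.9500
(b) P(X = 1) = 0.277434
(c) P(X ≤ 3) = 0.866031
(d) P(1 ≤ X ≤ 3) = 0.723757

We have X ~ Poisson(λ=1.95).

(a) Moments:
E[X] = 1.9500
Var(X) = 1.9500
σ = √Var(X) = 1.3964

(b) Point probability using PMF:
P(X = 1) = 0.277434

(c) Cumulative probability using CDF:
P(X ≤ 3) = F(3) = 0.866031

(d) Range probability:
P(1 ≤ X ≤ 3) = P(X ≤ 3) - P(X ≤ 0)
                   = F(3) - F(0)
                   = 0.866031 - 0.142274
                   = 0.723757

This means approximately 72.4% of outcomes fall in the interval [1, 3].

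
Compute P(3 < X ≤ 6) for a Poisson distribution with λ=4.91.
0.497334

We have X ~ Poisson(λ=4.91).

To find P(3 < X ≤ 6), we use:
P(3 < X ≤ 6) = P(X ≤ 6) - P(X ≤ 3)
                 = F(6) - F(3)
                 = 0.775222 - 0.277888
                 = 0.497334

So there's approximately a 49.7% chance that X falls in this range.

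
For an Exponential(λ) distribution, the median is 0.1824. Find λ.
λ = 3.8001

For X ~ Exponential(λ), the CDF is F(x) = 1 - e^(-λx).
The median m satisfies F(m) = 0.5:
1 - e^(-λm) = 0.5
e^(-λm) = 0.5
λm = ln(2)
m = ln(2) / λ

Given m = 0.1824:
λ = ln(2) / 0.1824 = 0.693147 / 0.1824 = 3.8001

Verification: ln(2) / 3.8001 = 0.1824 ✓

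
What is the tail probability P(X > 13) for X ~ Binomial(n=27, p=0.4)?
0.144652

We have X ~ Binomial(n=27, p=0.4).

P(X > 13) = 1 - P(X ≤ 13)
                = 1 - F(13)
                = 1 - 0.855348
                = 0.144652

So there's approximately a 14.5% chance that X exceeds 13.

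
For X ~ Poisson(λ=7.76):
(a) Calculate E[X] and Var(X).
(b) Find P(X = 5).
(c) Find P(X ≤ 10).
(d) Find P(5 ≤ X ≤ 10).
(a) E[X] = 7.7600, Var(X) = 7.7600
(b) P(X = 5) = 0.100001
(c) P(X ≤ 10) = 0.838973
(d) P(5 ≤ X ≤ 10) = 0.724751

We have X ~ Poisson(λ=7.76).

(a) Moments:
E[X] = 7.7600
Var(X) = 7.7600
σ = √Var(X) = 2.7857

(b) Point probability using PMF:
P(X = 5) = 0.100001

(c) Cumulative probability using CDF:
P(X ≤ 10) = F(10) = 0.838973

(d) Range probability:
P(5 ≤ X ≤ 10) = P(X ≤ 10) - P(X ≤ 4)
                   = F(10) - F(4)
                   = 0.838973 - 0.114222
                   = 0.724751

This means approximately 72.5% of outcomes fall in the interval [5, 10].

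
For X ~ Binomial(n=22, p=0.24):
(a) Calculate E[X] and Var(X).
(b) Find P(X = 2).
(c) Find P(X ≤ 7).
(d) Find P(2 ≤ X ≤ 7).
(a) E[X] = 5.2800, Var(X) = 4.0128
(b) P(X = 2) = 0.054993
(c) P(X ≤ 7) = 0.864974
(d) P(2 ≤ X ≤ 7) = 0.846002

We have X ~ Binomial(n=22, p=0.24).

(a) Moments:
E[X] = 5.2800
Var(X) = 4.0128
σ = √Var(X) = 2.0032

(b) Point probability using PMF:
P(X = 2) = 0.054993

(c) Cumulative probability using CDF:
P(X ≤ 7) = F(7) = 0.864974

(d) Range probability:
P(2 ≤ X ≤ 7) = P(X ≤ 7) - P(X ≤ 1)
                   = F(7) - F(1)
                   = 0.864974 - 0.018972
                   = 0.846002

This means approximately 84.6% of outcomes fall in the interval [2, 7].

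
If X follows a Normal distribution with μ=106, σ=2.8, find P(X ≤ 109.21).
0.874191

We have X ~ Normal(μ=106, σ=2.8).

The CDF gives us P(X ≤ k).

Using the CDF:
P(X ≤ 109.21) = 0.874191

This means there's approximately a 87.4% chance that X is at most 109.21.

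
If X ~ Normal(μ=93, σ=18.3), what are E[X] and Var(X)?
E[X] = 93.0000, Var(X) = 334.8900

We have X ~ Normal(μ=93, σ=18.3).

For a Normal distribution with μ=93, σ=18.3:

Expected value:
E[X] = 93.0000

Variance:
Var(X) = 334.8900

Standard deviation:
σ = √Var(X) = 18.3000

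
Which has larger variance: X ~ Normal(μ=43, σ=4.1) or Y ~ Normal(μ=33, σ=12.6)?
Y has larger variance (158.7600 > 16.8100)

Compute the variance for each distribution:

X ~ Normal(μ=43, σ=4.1):
Var(X) = 16.8100

Y ~ Normal(μ=33, σ=12.6):
Var(Y) = 158.7600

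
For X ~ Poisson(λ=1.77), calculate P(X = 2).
0.266818

We have X ~ Poisson(λ=1.77).

For a Poisson distribution, the PMF gives us the probability of each outcome.

Using the PMF formula:
P(X = 2) = 0.266818

Rounded to 4 decimal places: 0.2668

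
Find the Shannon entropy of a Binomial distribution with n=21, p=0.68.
2.1757 nats

We have X ~ Binomial(n=21, p=0.68).

The Shannon entropy measures the uncertainty or information content of the distribution.

For a Binomial distribution with n=21, p=0.68:
H(X) = 2.1757 nats

(In bits, this would be 3.1389 bits.)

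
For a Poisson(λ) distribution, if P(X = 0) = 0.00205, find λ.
λ = 6.1899

For a Poisson(λ) distribution, the PMF at 0 is:
P(X = 0) = λ^0 e^(-λ) / 0! = e^(-λ)

Given P(X = 0) = 0.00205:
e^(-λ) = 0.00205
-λ = ln(0.00205)
λ = -ln(0.00205) = 6.1899

Verification: e^(-6.1899) = 0.00205 ✓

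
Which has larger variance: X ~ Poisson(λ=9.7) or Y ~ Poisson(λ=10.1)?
Y has larger variance (10.1000 > 9.7000)

Compute the variance for each distribution:

X ~ Poisson(λ=9.7):
Var(X) = 9.7000

Y ~ Poisson(λ=10.1):
Var(Y) = 10.1000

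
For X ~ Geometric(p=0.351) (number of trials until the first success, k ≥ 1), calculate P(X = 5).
0.062271

We have X ~ Geometric(p=0.351) (number of trials until the first success, k ≥ 1).

For a Geometric distribution, the PMF gives us the probability of each outcome.

Using the PMF formula:
P(X = 5) = 0.062271

Rounded to 4 decimal places: 0.0623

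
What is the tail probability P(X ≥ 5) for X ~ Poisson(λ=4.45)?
0.458380

We have X ~ Poisson(λ=4.45).

For discrete distributions, P(X ≥ 5) = 1 - P(X ≤ 4).

P(X ≤ 4) = 0.541620
P(X ≥ 5) = 1 - 0.541620 = 0.458380

So there's approximately a 45.8% chance that X is at least 5.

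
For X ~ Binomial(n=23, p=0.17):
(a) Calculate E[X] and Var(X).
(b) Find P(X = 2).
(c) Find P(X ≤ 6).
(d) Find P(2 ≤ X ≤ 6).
(a) E[X] = 3.9100, Var(X) = 3.2453
(b) P(X = 2) = 0.146103
(c) P(X ≤ 6) = 0.918265
(d) P(2 ≤ X ≤ 6) = 0.839651

We have X ~ Binomial(n=23, p=0.17).

(a) Moments:
E[X] = 3.9100
Var(X) = 3.2453
σ = √Var(X) = 1.8015

(b) Point probability using PMF:
P(X = 2) = 0.146103

(c) Cumulative probability using CDF:
P(X ≤ 6) = F(6) = 0.918265

(d) Range probability:
P(2 ≤ X ≤ 6) = P(X ≤ 6) - P(X ≤ 1)
                   = F(6) - F(1)
                   = 0.918265 - 0.078613
                   = 0.839651

This means approximately 84.0% of outcomes fall in the interval [2, 6].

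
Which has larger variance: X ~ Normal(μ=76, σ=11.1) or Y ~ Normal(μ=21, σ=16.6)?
Y has larger variance (275.5600 > 123.2100)

Compute the variance for each distribution:

X ~ Normal(μ=76, σ=11.1):
Var(X) = 123.2100

Y ~ Normal(μ=21, σ=16.6):
Var(Y) = 275.5600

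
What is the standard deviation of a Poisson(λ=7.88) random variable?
2.8071

We have X ~ Poisson(λ=7.88).

For a Poisson distribution with λ=7.88:
σ = √Var(X) = 2.8071

The standard deviation is the square root of the variance.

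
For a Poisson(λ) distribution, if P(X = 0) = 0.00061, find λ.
λ = 7.4021

For a Poisson(λ) distribution, the PMF at 0 is:
P(X = 0) = λ^0 e^(-λ) / 0! = e^(-λ)

Given P(X = 0) = 0.00061:
e^(-λ) = 0.00061
-λ = ln(0.00061)
λ = -ln(0.00061) = 7.4021

Verification: e^(-7.4021) = 0.00061 ✓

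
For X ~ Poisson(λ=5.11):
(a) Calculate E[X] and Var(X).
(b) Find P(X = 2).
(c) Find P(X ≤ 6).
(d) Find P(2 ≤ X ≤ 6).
(a) E[X] = 5.1100, Var(X) = 5.1100
(b) P(X = 2) = 0.078807
(c) P(X ≤ 6) = 0.745929
(d) P(2 ≤ X ≤ 6) = 0.709048

We have X ~ Poisson(λ=5.11).

(a) Moments:
E[X] = 5.1100
Var(X) = 5.1100
σ = √Var(X) = 2.2605

(b) Point probability using PMF:
P(X = 2) = 0.078807

(c) Cumulative probability using CDF:
P(X ≤ 6) = F(6) = 0.745929

(d) Range probability:
P(2 ≤ X ≤ 6) = P(X ≤ 6) - P(X ≤ 1)
                   = F(6) - F(1)
                   = 0.745929 - 0.036880
                   = 0.709048

This means approximately 70.9% of outcomes fall in the interval [2, 6].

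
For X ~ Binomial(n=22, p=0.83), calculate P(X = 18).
0.213509

We have X ~ Binomial(n=22, p=0.83).

For a Binomial distribution, the PMF gives us the probability of each outcome.

Using the PMF formula:
P(X = 18) = 0.213509

Rounded to 4 decimal places: 0.2135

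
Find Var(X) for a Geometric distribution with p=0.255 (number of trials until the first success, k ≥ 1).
11.4571

We have X ~ Geometric(p=0.255) (number of trials until the first success, k ≥ 1).

For a Geometric distribution with p=0.255 (number of trials until the first success, k ≥ 1):
Var(X) = 11.4571

The variance measures the spread of the distribution around the mean.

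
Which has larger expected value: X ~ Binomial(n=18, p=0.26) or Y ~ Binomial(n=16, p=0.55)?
Y has larger mean (8.8000 > 4.6800)

Compute the expected value for each distribution:

X ~ Binomial(n=18, p=0.26):
E[X] = 4.6800

Y ~ Binomial(n=16, p=0.55):
E[Y] = 8.8000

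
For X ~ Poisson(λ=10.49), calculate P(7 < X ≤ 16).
0.781400

We have X ~ Poisson(λ=10.49).

To find P(7 < X ≤ 16), we use:
P(7 < X ≤ 16) = P(X ≤ 16) - P(X ≤ 7)
                 = F(16) - F(7)
                 = 0.960680 - 0.179281
                 = 0.781400

So there's approximately a 78.1% chance that X falls in this range.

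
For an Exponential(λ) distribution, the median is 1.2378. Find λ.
λ = 0.5600

For X ~ Exponential(λ), the CDF is F(x) = 1 - e^(-λx).
The median m satisfies F(m) = 0.5:
1 - e^(-λm) = 0.5
e^(-λm) = 0.5
λm = ln(2)
m = ln(2) / λ

Given m = 1.2378:
λ = ln(2) / 1.2378 = 0.693147 / 1.2378 = 0.5600

Verification: ln(2) / 0.5600 = 1.2378 ✓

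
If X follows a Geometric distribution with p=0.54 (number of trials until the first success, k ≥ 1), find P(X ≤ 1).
0.540000

We have X ~ Geometric(p=0.54) (number of trials until the first success, k ≥ 1).

The CDF gives us P(X ≤ k).

Using the CDF:
P(X ≤ 1) = 0.540000

This means there's approximately a 54.0% chance that X is at most 1.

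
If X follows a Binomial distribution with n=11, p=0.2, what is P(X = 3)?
0.221459

We have X ~ Binomial(n=11, p=0.2).

For a Binomial distribution, the PMF gives us the probability of each outcome.

Using the PMF formula:
P(X = 3) = 0.221459

Rounded to 4 decimal places: 0.2215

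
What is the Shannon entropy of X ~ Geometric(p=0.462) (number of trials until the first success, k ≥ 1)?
1.4941 nats

We have X ~ Geometric(p=0.462) (number of trials until the first success, k ≥ 1).

The Shannon entropy measures the uncertainty or information content of the distribution.

For a Geometric distribution with p=0.462 (number of trials until the first success, k ≥ 1):
H(X) = 1.4941 nats

(In bits, this would be 2.1555 bits.)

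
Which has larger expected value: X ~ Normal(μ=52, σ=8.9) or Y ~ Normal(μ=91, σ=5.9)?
Y has larger mean (91.0000 > 52.0000)

Compute the expected value for each distribution:

X ~ Normal(μ=52, σ=8.9):
E[X] = 52.0000

Y ~ Normal(μ=91, σ=5.9):
E[Y] = 91.0000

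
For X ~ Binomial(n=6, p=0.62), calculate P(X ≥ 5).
0.265679

We have X ~ Binomial(n=6, p=0.62).

For discrete distributions, P(X ≥ 5) = 1 - P(X ≤ 4).

P(X ≤ 4) = 0.734321
P(X ≥ 5) = 1 - 0.734321 = 0.265679

So there's approximately a 26.6% chance that X is at least 5.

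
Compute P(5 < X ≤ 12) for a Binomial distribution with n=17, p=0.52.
0.912736

We have X ~ Binomial(n=17, p=0.52).

To find P(5 < X ≤ 12), we use:
P(5 < X ≤ 12) = P(X ≤ 12) - P(X ≤ 5)
                 = F(12) - F(5)
                 = 0.964402 - 0.051666
                 = 0.912736

So there's approximately a 91.3% chance that X falls in this range.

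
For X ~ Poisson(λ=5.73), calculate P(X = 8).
0.093586

We have X ~ Poisson(λ=5.73).

For a Poisson distribution, the PMF gives us the probability of each outcome.

Using the PMF formula:
P(X = 8) = 0.093586

Rounded to 4 decimal places: 0.0936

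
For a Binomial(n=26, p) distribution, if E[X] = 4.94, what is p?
p = 0.19

For a Binomial(n, p) distribution:
E[X] = n × p

Given n = 26 and E[X] = 4.94:
4.94 = 26 × p
p = 4.94 / 26 = 0.19

Verification: Binomial(26, 0.19) has E[X] = 4.94 ✓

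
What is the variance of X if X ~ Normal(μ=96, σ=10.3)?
106.0900

We have X ~ Normal(μ=96, σ=10.3).

For a Normal distribution with μ=96, σ=10.3:
Var(X) = 106.0900

The variance measures the spread of the distribution around the mean.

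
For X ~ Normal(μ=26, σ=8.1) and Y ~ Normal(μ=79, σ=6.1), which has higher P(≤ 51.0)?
X has higher probability (P(X ≤ 51.0) = 0.9990 > P(Y ≤ 51.0) = 0.0000)

Compute P(≤ 51.0) for each distribution:

X ~ Normal(μ=26, σ=8.1):
P(X ≤ 51.0) = 0.9990

Y ~ Normal(μ=79, σ=6.1):
P(Y ≤ 51.0) = 0.0000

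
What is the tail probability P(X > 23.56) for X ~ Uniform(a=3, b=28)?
0.177600

We have X ~ Uniform(a=3, b=28).

P(X > 23.56) = 1 - P(X ≤ 23.56)
                = 1 - F(23.56)
                = 1 - 0.822400
                = 0.177600

So there's approximately a 17.8% chance that X exceeds 23.56.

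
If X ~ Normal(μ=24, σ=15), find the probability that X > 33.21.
0.269608

We have X ~ Normal(μ=24, σ=15).

P(X > 33.21) = 1 - P(X ≤ 33.21)
                = 1 - F(33.21)
                = 1 - 0.730392
                = 0.269608

So there's approximately a 27.0% chance that X exceeds 33.21.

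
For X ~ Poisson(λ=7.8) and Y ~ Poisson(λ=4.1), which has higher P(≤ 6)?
Y has higher probability (P(Y ≤ 6) = 0.8786 > P(X ≤ 6) = 0.3384)

Compute P(≤ 6) for each distribution:

X ~ Poisson(λ=7.8):
P(X ≤ 6) = 0.3384

Y ~ Poisson(λ=4.1):
P(Y ≤ 6) = 0.8786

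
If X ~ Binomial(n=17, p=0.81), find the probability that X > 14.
0.346844

We have X ~ Binomial(n=17, p=0.81).

P(X > 14) = 1 - P(X ≤ 14)
                = 1 - F(14)
                = 1 - 0.653156
                = 0.346844

So there's approximately a 34.7% chance that X exceeds 14.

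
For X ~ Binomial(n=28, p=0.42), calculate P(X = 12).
0.150322

We have X ~ Binomial(n=28, p=0.42).

For a Binomial distribution, the PMF gives us the probability of each outcome.

Using the PMF formula:
P(X = 12) = 0.150322

Rounded to 4 decimal places: 0.1503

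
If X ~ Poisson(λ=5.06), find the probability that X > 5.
0.394566

We have X ~ Poisson(λ=5.06).

P(X > 5) = 1 - P(X ≤ 5)
                = 1 - F(5)
                = 1 - 0.605434
                = 0.394566

So there's approximately a 39.5% chance that X exceeds 5.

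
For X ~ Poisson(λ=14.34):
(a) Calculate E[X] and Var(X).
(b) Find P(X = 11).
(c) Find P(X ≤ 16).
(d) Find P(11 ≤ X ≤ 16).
(a) E[X] = 14.3400, Var(X) = 14.3400
(b) P(X = 11) = 0.078181
(c) P(X ≤ 16) = 0.725809
(d) P(11 ≤ X ≤ 16) = 0.571583

We have X ~ Poisson(λ=14.34).

(a) Moments:
E[X] = 14.3400
Var(X) = 14.3400
σ = √Var(X) = 3.7868

(b) Point probability using PMF:
P(X = 11) = 0.078181

(c) Cumulative probability using CDF:
P(X ≤ 16) = F(16) = 0.725809

(d) Range probability:
P(11 ≤ X ≤ 16) = P(X ≤ 16) - P(X ≤ 10)
                   = F(16) - F(10)
                   = 0.725809 - 0.154226
                   = 0.571583

This means approximately 57.2% of outcomes fall in the interval [11, 16].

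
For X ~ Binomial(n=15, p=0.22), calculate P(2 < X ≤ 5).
0.582617

We have X ~ Binomial(n=15, p=0.22).

To find P(2 < X ≤ 5), we use:
P(2 < X ≤ 5) = P(X ≤ 5) - P(X ≤ 2)
                 = F(5) - F(2)
                 = 0.909537 - 0.326920
                 = 0.582617

So there's approximately a 58.3% chance that X falls in this range.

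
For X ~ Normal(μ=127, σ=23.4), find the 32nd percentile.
116.0558

We have X ~ Normal(μ=127, σ=23.4).

We want to find x such that P(X ≤ x) = 0.32.

This is the 32nd percentile, which means 32% of values fall below this point.

Using the inverse CDF (quantile function):
x = F⁻¹(0.32) = 116.0558

Verification: P(X ≤ 116.0558) = 0.32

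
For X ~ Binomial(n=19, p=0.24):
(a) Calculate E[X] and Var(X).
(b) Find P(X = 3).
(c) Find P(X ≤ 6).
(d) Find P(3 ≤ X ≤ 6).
(a) E[X] = 4.5600, Var(X) = 3.4656
(b) P(X = 3) = 0.165949
(c) P(X ≤ 6) = 0.851288
(d) P(3 ≤ X ≤ 6) = 0.720484

We have X ~ Binomial(n=19, p=0.24).

(a) Moments:
E[X] = 4.5600
Var(X) = 3.4656
σ = √Var(X) = 1.8616

(b) Point probability using PMF:
P(X = 3) = 0.165949

(c) Cumulative probability using CDF:
P(X ≤ 6) = F(6) = 0.851288

(d) Range probability:
P(3 ≤ X ≤ 6) = P(X ≤ 6) - P(X ≤ 2)
                   = F(6) - F(2)
                   = 0.851288 - 0.130804
                   = 0.720484

This means approximately 72.0% of outcomes fall in the interval [3, 6].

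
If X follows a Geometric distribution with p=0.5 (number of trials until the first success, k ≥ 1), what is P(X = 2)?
0.250000

We have X ~ Geometric(p=0.5) (number of trials until the first success, k ≥ 1).

For a Geometric distribution, the PMF gives us the probability of each outcome.

Using the PMF formula:
P(X = 2) = 0.250000

Rounded to 4 decimal places: 0.2500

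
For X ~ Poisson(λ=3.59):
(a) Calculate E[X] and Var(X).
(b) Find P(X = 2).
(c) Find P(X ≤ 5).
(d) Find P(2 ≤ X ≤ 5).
(a) E[X] = 3.5900, Var(X) = 3.5900
(b) P(X = 2) = 0.177845
(c) P(X ≤ 5) = 0.845493
(d) P(2 ≤ X ≤ 5) = 0.718816

We have X ~ Poisson(λ=3.59).

(a) Moments:
E[X] = 3.5900
Var(X) = 3.5900
σ = √Var(X) = 1.8947

(b) Point probability using PMF:
P(X = 2) = 0.177845

(c) Cumulative probability using CDF:
P(X ≤ 5) = F(5) = 0.845493

(d) Range probability:
P(2 ≤ X ≤ 5) = P(X ≤ 5) - P(X ≤ 1)
                   = F(5) - F(1)
                   = 0.845493 - 0.126676
                   = 0.718816

This means approximately 71.9% of outcomes fall in the interval [2, 5].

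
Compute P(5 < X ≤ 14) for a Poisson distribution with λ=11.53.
0.785564

We have X ~ Poisson(λ=11.53).

To find P(5 < X ≤ 14), we use:
P(5 < X ≤ 14) = P(X ≤ 14) - P(X ≤ 5)
                 = F(14) - F(5)
                 = 0.812785 - 0.027221
                 = 0.785564

So there's approximately a 78.6% chance that X falls in this range.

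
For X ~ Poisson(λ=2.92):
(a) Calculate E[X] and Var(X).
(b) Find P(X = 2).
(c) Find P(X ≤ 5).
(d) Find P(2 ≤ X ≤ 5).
(a) E[X] = 2.9200, Var(X) = 2.9200
(b) P(X = 2) = 0.229930
(c) P(X ≤ 5) = 0.923932
(d) P(2 ≤ X ≤ 5) = 0.712512

We have X ~ Poisson(λ=2.92).

(a) Moments:
E[X] = 2.9200
Var(X) = 2.9200
σ = √Var(X) = 1.7088

(b) Point probability using PMF:
P(X = 2) = 0.229930

(c) Cumulative probability using CDF:
P(X ≤ 5) = F(5) = 0.923932

(d) Range probability:
P(2 ≤ X ≤ 5) = P(X ≤ 5) - P(X ≤ 1)
                   = F(5) - F(1)
                   = 0.923932 - 0.211420
                   = 0.712512

This means approximately 71.3% of outcomes fall in the interval [2, 5].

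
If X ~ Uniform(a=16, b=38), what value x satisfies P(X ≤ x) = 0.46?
26.1200

We have X ~ Uniform(a=16, b=38).

We want to find x such that P(X ≤ x) = 0.46.

This is the 46th percentile, which means 46% of values fall below this point.

Using the inverse CDF (quantile function):
x = F⁻¹(0.46) = 26.1200

Verification: P(X ≤ 26.1200) = 0.46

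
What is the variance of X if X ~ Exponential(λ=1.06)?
0.8900

We have X ~ Exponential(λ=1.06).

For an Exponential distribution with λ=1.06:
Var(X) = 0.8900

The variance measures the spread of the distribution around the mean.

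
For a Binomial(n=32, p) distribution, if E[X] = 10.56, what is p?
p = 0.33

For a Binomial(n, p) distribution:
E[X] = n × p

Given n = 32 and E[X] = 10.56:
10.56 = 32 × p
p = 10.56 / 32 = 0.33

Verification: Binomial(32, 0.33) has E[X] = 10.56 ✓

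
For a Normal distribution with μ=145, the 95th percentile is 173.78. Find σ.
σ = 17.4970

For X ~ Normal(μ, σ), the p-th percentile satisfies x = μ + z_p × σ,
where z_p = Φ⁻¹(p) is the standard normal quantile.

Step 1: z_{0.95} = Φ⁻¹(0.95) = 1.6449

Step 2: Solve for σ:
173.78 = 145 + 1.6449 × σ
σ = (173.78 - 145) / 1.6449
σ = 28.78 / 1.6449
σ = 17.4970

Verification: μ + z × σ = 145 + 1.6449 × 17.4970 = 173.78 ✓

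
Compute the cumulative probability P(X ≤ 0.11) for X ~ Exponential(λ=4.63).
0.399084

We have X ~ Exponential(λ=4.63).

The CDF gives us P(X ≤ k).

Using the CDF:
P(X ≤ 0.11) = 0.399084

This means there's approximately a 39.9% chance that X is at most 0.11.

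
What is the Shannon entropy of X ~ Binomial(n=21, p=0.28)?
2.1358 nats

We have X ~ Binomial(n=21, p=0.28).

The Shannon entropy measures the uncertainty or information content of the distribution.

For a Binomial distribution with n=21, p=0.28:
H(X) = 2.1358 nats

(In bits, this would be 3.0813 bits.)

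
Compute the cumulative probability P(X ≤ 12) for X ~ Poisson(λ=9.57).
0.830465

We have X ~ Poisson(λ=9.57).

The CDF gives us P(X ≤ k).

Using the CDF:
P(X ≤ 12) = 0.830465

This means there's approximately a 83.0% chance that X is at most 12.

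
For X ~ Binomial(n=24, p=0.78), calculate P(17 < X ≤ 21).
0.659196

We have X ~ Binomial(n=24, p=0.78).

To find P(17 < X ≤ 21), we use:
P(17 < X ≤ 21) = P(X ≤ 21) - P(X ≤ 17)
                 = F(21) - F(17)
                 = 0.923545 - 0.264350
                 = 0.659196

So there's approximately a 65.9% chance that X falls in this range.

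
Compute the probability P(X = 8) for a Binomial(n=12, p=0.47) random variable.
0.093002

We have X ~ Binomial(n=12, p=0.47).

For a Binomial distribution, the PMF gives us the probability of each outcome.

Using the PMF formula:
P(X = 8) = 0.093002

Rounded to 4 decimal places: 0.0930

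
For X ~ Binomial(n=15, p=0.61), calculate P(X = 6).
0.053823

We have X ~ Binomial(n=15, p=0.61).

For a Binomial distribution, the PMF gives us the probability of each outcome.

Using the PMF formula:
P(X = 6) = 0.053823

Rounded to 4 decimal places: 0.0538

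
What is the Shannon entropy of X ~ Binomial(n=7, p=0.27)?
1.5545 nats

We have X ~ Binomial(n=7, p=0.27).

The Shannon entropy measures the uncertainty or information content of the distribution.

For a Binomial distribution with n=7, p=0.27:
H(X) = 1.5545 nats

(In bits, this would be 2.2426 bits.)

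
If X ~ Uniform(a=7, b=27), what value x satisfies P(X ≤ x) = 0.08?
8.6000

We have X ~ Uniform(a=7, b=27).

We want to find x such that P(X ≤ x) = 0.08.

This is the 8th percentile, which means 8% of values fall below this point.

Using the inverse CDF (quantile function):
x = F⁻¹(0.08) = 8.6000

Verification: P(X ≤ 8.6000) = 0.08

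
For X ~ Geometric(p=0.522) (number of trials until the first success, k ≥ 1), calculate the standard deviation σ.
1.3245

We have X ~ Geometric(p=0.522) (number of trials until the first success, k ≥ 1).

For a Geometric distribution with p=0.522 (number of trials until the first success, k ≥ 1):
σ = √Var(X) = 1.3245

The standard deviation is the square root of the variance.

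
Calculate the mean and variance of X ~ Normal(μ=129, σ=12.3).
E[X] = 129.0000, Var(X) = 151.2900

We have X ~ Normal(μ=129, σ=12.3).

For a Normal distribution with μ=129, σ=12.3:

Expected value:
E[X] = 129.0000

Variance:
Var(X) = 151.2900

Standard deviation:
σ = √Var(X) = 12.3000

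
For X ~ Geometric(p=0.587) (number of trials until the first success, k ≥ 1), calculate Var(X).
1.1986

We have X ~ Geometric(p=0.587) (number of trials until the first success, k ≥ 1).

For a Geometric distribution with p=0.587 (number of trials until the first success, k ≥ 1):
Var(X) = 1.1986

The variance measures the spread of the distribution around the mean.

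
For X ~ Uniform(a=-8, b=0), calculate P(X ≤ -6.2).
0.225000

We have X ~ Uniform(a=-8, b=0).

The CDF gives us P(X ≤ k).

Using the CDF:
P(X ≤ -6.2) = 0.225000

This means there's approximately a 22.5% chance that X is at most -6.2.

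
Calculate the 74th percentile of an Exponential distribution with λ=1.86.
0.7242

We have X ~ Exponential(λ=1.86).

We want to find x such that P(X ≤ x) = 0.74.

This is the 74th percentile, which means 74% of values fall below this point.

Using the inverse CDF (quantile function):
x = F⁻¹(0.74) = 0.7242

Verification: P(X ≤ 0.7242) = 0.74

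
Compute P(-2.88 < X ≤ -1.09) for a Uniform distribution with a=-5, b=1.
0.298333

We have X ~ Uniform(a=-5, b=1).

To find P(-2.88 < X ≤ -1.09), we use:
P(-2.88 < X ≤ -1.09) = P(X ≤ -1.09) - P(X ≤ -2.88)
                 = F(-1.09) - F(-2.88)
                 = 0.651667 - 0.353333
                 = 0.298333

So there's approximately a 29.8% chance that X falls in this range.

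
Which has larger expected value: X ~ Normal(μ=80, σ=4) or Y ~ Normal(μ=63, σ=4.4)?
X has larger mean (80.0000 > 63.0000)

Compute the expected value for each distribution:

X ~ Normal(μ=80, σ=4):
E[X] = 80.0000

Y ~ Normal(μ=63, σ=4.4):
E[Y] = 63.0000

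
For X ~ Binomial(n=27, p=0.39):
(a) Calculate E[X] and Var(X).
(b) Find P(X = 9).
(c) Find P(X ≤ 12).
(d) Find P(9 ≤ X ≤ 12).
(a) E[X] = 10.5300, Var(X) = 6.4233
(b) P(X = 9) = 0.133782
(c) P(X ≤ 12) = 0.782966
(d) P(9 ≤ X ≤ 12) = 0.569543

We have X ~ Binomial(n=27, p=0.39).

(a) Moments:
E[X] = 10.5300
Var(X) = 6.4233
σ = √Var(X) = 2.5344

(b) Point probability using PMF:
P(X = 9) = 0.133782

(c) Cumulative probability using CDF:
P(X ≤ 12) = F(12) = 0.782966

(d) Range probability:
P(9 ≤ X ≤ 12) = P(X ≤ 12) - P(X ≤ 8)
                   = F(12) - F(8)
                   = 0.782966 - 0.213423
                   = 0.569543

This means approximately 57.0% of outcomes fall in the interval [9, 12].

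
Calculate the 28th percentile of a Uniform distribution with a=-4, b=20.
2.7200

We have X ~ Uniform(a=-4, b=20).

We want to find x such that P(X ≤ x) = 0.28.

This is the 28th percentile, which means 28% of values fall below this point.

Using the inverse CDF (quantile function):
x = F⁻¹(0.28) = 2.7200

Verification: P(X ≤ 2.7200) = 0.28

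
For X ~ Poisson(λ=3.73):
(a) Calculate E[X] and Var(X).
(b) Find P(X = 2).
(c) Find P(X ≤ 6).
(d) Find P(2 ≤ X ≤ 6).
(a) E[X] = 3.7300, Var(X) = 3.7300
(b) P(X = 2) = 0.166905
(c) P(X ≤ 6) = 0.915523
(d) P(2 ≤ X ≤ 6) = 0.802037

We have X ~ Poisson(λ=3.73).

(a) Moments:
E[X] = 3.7300
Var(X) = 3.7300
σ = √Var(X) = 1.9313

(b) Point probability using PMF:
P(X = 2) = 0.166905

(c) Cumulative probability using CDF:
P(X ≤ 6) = F(6) = 0.915523

(d) Range probability:
P(2 ≤ X ≤ 6) = P(X ≤ 6) - P(X ≤ 1)
                   = F(6) - F(1)
                   = 0.915523 - 0.113486
                   = 0.802037

This means approximately 80.2% of outcomes fall in the interval [2, 6].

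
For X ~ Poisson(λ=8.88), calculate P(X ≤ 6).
0.217931

We have X ~ Poisson(λ=8.88).

The CDF gives us P(X ≤ k).

Using the CDF:
P(X ≤ 6) = 0.217931

This means there's approximately a 21.8% chance that X is at most 6.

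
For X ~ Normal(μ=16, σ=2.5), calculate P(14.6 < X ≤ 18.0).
0.500405

We have X ~ Normal(μ=16, σ=2.5).

To find P(14.6 < X ≤ 18.0), we use:
P(14.6 < X ≤ 18.0) = P(X ≤ 18.0) - P(X ≤ 14.6)
                 = F(18.0) - F(14.6)
                 = 0.788145 - 0.287740
                 = 0.500405

So there's approximately a 50.0% chance that X falls in this range.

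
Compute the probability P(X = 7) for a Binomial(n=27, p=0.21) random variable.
0.143385

We have X ~ Binomial(n=27, p=0.21).

For a Binomial distribution, the PMF gives us the probability of each outcome.

Using the PMF formula:
P(X = 7) = 0.143385

Rounded to 4 decimal places: 0.1434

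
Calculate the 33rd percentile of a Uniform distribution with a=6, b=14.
8.6400

We have X ~ Uniform(a=6, b=14).

We want to find x such that P(X ≤ x) = 0.33.

This is the 33rd percentile, which means 33% of values fall below this point.

Using the inverse CDF (quantile function):
x = F⁻¹(0.33) = 8.6400

Verification: P(X ≤ 8.6400) = 0.33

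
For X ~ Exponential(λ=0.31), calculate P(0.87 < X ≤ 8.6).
0.694079

We have X ~ Exponential(λ=0.31).

To find P(0.87 < X ≤ 8.6), we use:
P(0.87 < X ≤ 8.6) = P(X ≤ 8.6) - P(X ≤ 0.87)
                 = F(8.6) - F(0.87)
                 = 0.930470 - 0.236391
                 = 0.694079

So there's approximately a 69.4% chance that X falls in this range.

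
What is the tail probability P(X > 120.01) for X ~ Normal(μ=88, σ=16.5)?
0.026190

We have X ~ Normal(μ=88, σ=16.5).

P(X > 120.01) = 1 - P(X ≤ 120.01)
                = 1 - F(120.01)
                = 1 - 0.973810
                = 0.026190

So there's approximately a 2.6% chance that X exceeds 120.01.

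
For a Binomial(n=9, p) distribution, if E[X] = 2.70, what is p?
p = 0.3

For a Binomial(n, p) distribution:
E[X] = n × p

Given n = 9 and E[X] = 2.70:
2.70 = 9 × p
p = 2.70 / 9 = 0.3

Verification: Binomial(9, 0.3) has E[X] = 2.70 ✓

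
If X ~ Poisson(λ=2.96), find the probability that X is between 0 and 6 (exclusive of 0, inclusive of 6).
0.916649

We have X ~ Poisson(λ=2.96).

To find P(0 < X ≤ 6), we use:
P(0 < X ≤ 6) = P(X ≤ 6) - P(X ≤ 0)
                 = F(6) - F(0)
                 = 0.968468 - 0.051819
                 = 0.916649

So there's approximately a 91.7% chance that X falls in this range.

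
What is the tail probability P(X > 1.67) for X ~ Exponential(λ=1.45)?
0.088788

We have X ~ Exponential(λ=1.45).

P(X > 1.67) = 1 - P(X ≤ 1.67)
                = 1 - F(1.67)
                = 1 - 0.911212
                = 0.088788

So there's approximately a 8.9% chance that X exceeds 1.67.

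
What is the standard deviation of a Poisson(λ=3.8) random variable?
1.9494

We have X ~ Poisson(λ=3.8).

For a Poisson distribution with λ=3.8:
σ = √Var(X) = 1.9494

The standard deviation is the square root of the variance.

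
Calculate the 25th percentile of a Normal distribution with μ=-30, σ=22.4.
-45.1086

We have X ~ Normal(μ=-30, σ=22.4).

We want to find x such that P(X ≤ x) = 0.25.

This is the 25th percentile, which means 25% of values fall below this point.

Using the inverse CDF (quantile function):
x = F⁻¹(0.25) = -45.1086

Verification: P(X ≤ -45.1086) = 0.25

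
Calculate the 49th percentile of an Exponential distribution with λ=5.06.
0.1331

We have X ~ Exponential(λ=5.06).

We want to find x such that P(X ≤ x) = 0.49.

This is the 49th percentile, which means 49% of values fall below this point.

Using the inverse CDF (quantile function):
x = F⁻¹(0.49) = 0.1331

Verification: P(X ≤ 0.1331) = 0.49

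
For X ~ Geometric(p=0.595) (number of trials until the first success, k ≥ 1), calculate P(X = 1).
0.595000

We have X ~ Geometric(p=0.595) (number of trials until the first success, k ≥ 1).

For a Geometric distribution, the PMF gives us the probability of each outcome.

Using the PMF formula:
P(X = 1) = 0.595000

Rounded to 4 decimal places: 0.5950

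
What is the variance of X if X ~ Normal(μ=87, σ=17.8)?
316.8400

We have X ~ Normal(μ=87, σ=17.8).

For a Normal distribution with μ=87, σ=17.8:
Var(X) = 316.8400

The variance measures the spread of the distribution around the mean.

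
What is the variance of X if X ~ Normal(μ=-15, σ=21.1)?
445.2100

We have X ~ Normal(μ=-15, σ=21.1).

For a Normal distribution with μ=-15, σ=21.1:
Var(X) = 445.2100

The variance measures the spread of the distribution around the mean.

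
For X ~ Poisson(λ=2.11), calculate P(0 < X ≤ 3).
0.715511

We have X ~ Poisson(λ=2.11).

To find P(0 < X ≤ 3), we use:
P(0 < X ≤ 3) = P(X ≤ 3) - P(X ≤ 0)
                 = F(3) - F(0)
                 = 0.836749 - 0.121238
                 = 0.715511

So there's approximately a 71.6% chance that X falls in this range.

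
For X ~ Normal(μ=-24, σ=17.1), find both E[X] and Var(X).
E[X] = -24.0000, Var(X) = 292.4100

We have X ~ Normal(μ=-24, σ=17.1).

For a Normal distribution with μ=-24, σ=17.1:

Expected value:
E[X] = -24.0000

Variance:
Var(X) = 292.4100

Standard deviation:
σ = √Var(X) = 17.1000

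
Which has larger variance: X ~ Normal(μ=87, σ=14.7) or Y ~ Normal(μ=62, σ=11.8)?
X has larger variance (216.0900 > 139.2400)

Compute the variance for each distribution:

X ~ Normal(μ=87, σ=14.7):
Var(X) = 216.0900

Y ~ Normal(μ=62, σ=11.8):
Var(Y) = 139.2400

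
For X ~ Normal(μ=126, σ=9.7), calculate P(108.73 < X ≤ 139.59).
0.881893

We have X ~ Normal(μ=126, σ=9.7).

To find P(108.73 < X ≤ 139.59), we use:
P(108.73 < X ≤ 139.59) = P(X ≤ 139.59) - P(X ≤ 108.73)
                 = F(139.59) - F(108.73)
                 = 0.919398 - 0.037504
                 = 0.881893

So there's approximately a 88.2% chance that X falls in this range.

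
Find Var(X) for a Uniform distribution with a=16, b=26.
8.3333

We have X ~ Uniform(a=16, b=26).

For a Uniform distribution with a=16, b=26:
Var(X) = 8.3333

The variance measures the spread of the distribution around the mean.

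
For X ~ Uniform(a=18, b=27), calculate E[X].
22.5000

We have X ~ Uniform(a=18, b=27).

For a Uniform distribution with a=18, b=27:
E[X] = 22.5000

This is the expected (average) value of X.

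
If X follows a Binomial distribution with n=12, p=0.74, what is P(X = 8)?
0.203401

We have X ~ Binomial(n=12, p=0.74).

For a Binomial distribution, the PMF gives us the probability of each outcome.

Using the PMF formula:
P(X = 8) = 0.203401

Rounded to 4 decimal places: 0.2034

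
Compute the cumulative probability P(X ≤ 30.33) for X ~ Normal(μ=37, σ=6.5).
0.152410

We have X ~ Normal(μ=37, σ=6.5).

The CDF gives us P(X ≤ k).

Using the CDF:
P(X ≤ 30.33) = 0.152410

This means there's approximately a 15.2% chance that X is at most 30.33.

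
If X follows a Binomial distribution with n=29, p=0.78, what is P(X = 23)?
0.177592

We have X ~ Binomial(n=29, p=0.78).

For a Binomial distribution, the PMF gives us the probability of each outcome.

Using the PMF formula:
P(X = 23) = 0.177592

Rounded to 4 decimal places: 0.1776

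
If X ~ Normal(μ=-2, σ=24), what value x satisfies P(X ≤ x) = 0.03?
-47.1390

We have X ~ Normal(μ=-2, σ=24).

We want to find x such that P(X ≤ x) = 0.03.

This is the 3rd percentile, which means 3% of values fall below this point.

Using the inverse CDF (quantile function):
x = F⁻¹(0.03) = -47.1390

Verification: P(X ≤ -47.1390) = 0.03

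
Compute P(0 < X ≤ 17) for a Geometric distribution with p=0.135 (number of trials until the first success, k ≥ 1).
0.915028

We have X ~ Geometric(p=0.135) (number of trials until the first success, k ≥ 1).

To find P(0 < X ≤ 17), we use:
P(0 < X ≤ 17) = P(X ≤ 17) - P(X ≤ 0)
                 = F(17) - F(0)
                 = 0.915028 - 0.000000
                 = 0.915028

So there's approximately a 91.5% chance that X falls in this range.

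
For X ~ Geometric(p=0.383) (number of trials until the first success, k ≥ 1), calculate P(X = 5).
0.055506

We have X ~ Geometric(p=0.383) (number of trials until the first success, k ≥ 1).

For a Geometric distribution, the PMF gives us the probability of each outcome.

Using the PMF formula:
P(X = 5) = 0.055506

Rounded to 4 decimal places: 0.0555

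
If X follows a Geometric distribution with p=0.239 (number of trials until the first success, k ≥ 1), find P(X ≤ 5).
0.744775

We have X ~ Geometric(p=0.239) (number of trials until the first success, k ≥ 1).

The CDF gives us P(X ≤ k).

Using the CDF:
P(X ≤ 5) = 0.744775

This means there's approximately a 74.5% chance that X is at most 5.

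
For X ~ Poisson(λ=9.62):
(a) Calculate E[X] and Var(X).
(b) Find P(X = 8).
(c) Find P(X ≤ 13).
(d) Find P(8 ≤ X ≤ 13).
(a) E[X] = 9.6200, Var(X) = 9.6200
(b) P(X = 8) = 0.120772
(c) P(X ≤ 13) = 0.890568
(d) P(8 ≤ X ≤ 13) = 0.634153

We have X ~ Poisson(λ=9.62).

(a) Moments:
E[X] = 9.6200
Var(X) = 9.6200
σ = √Var(X) = 3.1016

(b) Point probability using PMF:
P(X = 8) = 0.120772

(c) Cumulative probability using CDF:
P(X ≤ 13) = F(13) = 0.890568

(d) Range probability:
P(8 ≤ X ≤ 13) = P(X ≤ 13) - P(X ≤ 7)
                   = F(13) - F(7)
                   = 0.890568 - 0.256414
                   = 0.634153

This means approximately 63.4% of outcomes fall in the interval [8, 13].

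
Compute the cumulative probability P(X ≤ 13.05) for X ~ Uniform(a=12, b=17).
0.210000

We have X ~ Uniform(a=12, b=17).

The CDF gives us P(X ≤ k).

Using the CDF:
P(X ≤ 13.05) = 0.210000

This means there's approximately a 21.0% chance that X is at most 13.05.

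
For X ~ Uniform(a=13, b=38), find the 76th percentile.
32.0000

We have X ~ Uniform(a=13, b=38).

We want to find x such that P(X ≤ x) = 0.76.

This is the 76th percentile, which means 76% of values fall below this point.

Using the inverse CDF (quantile function):
x = F⁻¹(0.76) = 32.0000

Verification: P(X ≤ 32.0000) = 0.76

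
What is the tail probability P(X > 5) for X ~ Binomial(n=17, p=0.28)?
0.332869

We have X ~ Binomial(n=17, p=0.28).

P(X > 5) = 1 - P(X ≤ 5)
                = 1 - F(5)
                = 1 - 0.667131
                = 0.332869

So there's approximately a 33.3% chance that X exceeds 5.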